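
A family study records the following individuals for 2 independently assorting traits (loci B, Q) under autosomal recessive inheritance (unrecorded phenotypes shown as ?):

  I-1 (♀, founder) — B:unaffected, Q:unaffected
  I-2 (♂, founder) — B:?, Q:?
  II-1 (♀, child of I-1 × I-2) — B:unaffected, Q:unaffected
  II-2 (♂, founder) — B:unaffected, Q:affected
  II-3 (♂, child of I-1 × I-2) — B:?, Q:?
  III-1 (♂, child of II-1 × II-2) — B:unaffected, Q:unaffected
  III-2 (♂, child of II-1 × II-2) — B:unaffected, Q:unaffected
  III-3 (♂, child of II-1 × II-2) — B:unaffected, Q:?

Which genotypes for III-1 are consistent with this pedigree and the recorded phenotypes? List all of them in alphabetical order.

III-1 ∈ {BB Qq, Bb Qq}

B/I-1 un ·: BB|Bb
B/I-2 ? ·: BB|Bb|bb
B/II-1 un I-1×I-2: BB|Bb
B/II-2 un ·: BB|Bb
B/II-3 ? I-1×I-2: BB|Bb|bb
B/III-1 un II-1×II-2: BB|Bb
B/III-2 un II-1×II-2: BB|Bb
B/III-3 un II-1×II-2: BB|Bb
⇒ B over [I-1,I-2,II-1,II-2,II-3,III-1,III-2,III-3]: 232 consistent
Q/I-1 un ·: QQ|Qq
Q/I-2 ? ·: QQ|Qq|qq
Q/II-1 un I-1×I-2: QQ|Qq
Q/II-2 aff ·: qq
Q/II-3 ? I-1×I-2: QQ|Qq|qq
Q/III-1 un II-1×II-2: Qq
Q/III-2 un II-1×II-2: Qq
Q/III-3 ? II-1×II-2: Qq|qq
⇒ Q over [I-1,I-2,II-1,II-2,II-3,III-1,III-2,III-3]: 28 consistent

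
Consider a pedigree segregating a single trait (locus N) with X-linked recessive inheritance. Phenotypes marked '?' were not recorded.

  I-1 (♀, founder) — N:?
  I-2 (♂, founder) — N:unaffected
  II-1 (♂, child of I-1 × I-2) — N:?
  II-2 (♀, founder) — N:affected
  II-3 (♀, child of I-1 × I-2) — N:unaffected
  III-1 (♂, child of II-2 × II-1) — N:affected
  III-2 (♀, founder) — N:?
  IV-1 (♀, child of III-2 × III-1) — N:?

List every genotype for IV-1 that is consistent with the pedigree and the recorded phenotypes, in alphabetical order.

IV-1 ∈ {X^NX^n, X^nX^n}

N/I-1 ? ·: X^NX^N|X^NX^n|X^nX^n
N/I-2 un ·: X^NY
N/II-1 ? I-1×I-2: X^NY|X^nY
N/II-2 aff ·: X^nX^n
N/II-3 un I-1×I-2: X^NX^N|X^NX^n
N/III-1 aff II-2×II-1: X^nY
N/III-2 ? ·: X^NX^N|X^NX^n|X^nX^n
N/IV-1 ? III-2×III-1: X^NX^n|X^nX^n
⇒ N over [I-1,I-2,II-1,II-2,II-3,III-1,III-2,IV-1]: 24 consistent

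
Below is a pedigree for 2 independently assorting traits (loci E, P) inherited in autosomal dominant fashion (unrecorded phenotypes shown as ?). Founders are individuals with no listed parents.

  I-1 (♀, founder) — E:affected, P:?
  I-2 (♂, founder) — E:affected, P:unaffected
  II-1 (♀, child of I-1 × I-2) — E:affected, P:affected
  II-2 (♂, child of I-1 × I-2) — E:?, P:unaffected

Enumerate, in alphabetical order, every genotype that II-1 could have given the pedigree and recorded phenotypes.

E/I-1 aff ·: Ee|EE
E/I-2 aff ·: Ee|EE
E/II-1 aff I-1×I-2: Ee|EE
E/II-2 ? I-1×I-2: ee|Ee|EE
⇒ E over [I-1,I-2,II-1,II-2]: 15 consistent
P/I-1 ? ·: Pp
P/I-2 un ·: pp
P/II-1 aff I-1×I-2: Pp
P/II-2 un I-1×I-2: pp
⇒ P over [I-1,I-2,II-1,II-2]: 1 consistent

II-1 ∈ {EE Pp, Ee Pp}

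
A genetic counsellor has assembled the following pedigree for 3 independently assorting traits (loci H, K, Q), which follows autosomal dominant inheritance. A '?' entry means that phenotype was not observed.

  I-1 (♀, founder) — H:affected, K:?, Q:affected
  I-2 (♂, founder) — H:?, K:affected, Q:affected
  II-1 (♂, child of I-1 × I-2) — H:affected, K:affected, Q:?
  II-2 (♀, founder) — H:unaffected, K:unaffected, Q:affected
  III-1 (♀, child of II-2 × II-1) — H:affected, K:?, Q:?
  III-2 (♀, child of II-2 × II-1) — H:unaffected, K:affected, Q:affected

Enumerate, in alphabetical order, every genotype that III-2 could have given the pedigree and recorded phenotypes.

III-2 ∈ {hh Kk QQ, hh Kk Qq}

H/I-1 aff ·: Hh|HH
H/I-2 ? ·: hh|Hh|HH
H/II-1 aff I-1×I-2: Hh
H/II-2 un ·: hh
H/III-1 aff II-2×II-1: Hh
H/III-2 un II-2×II-1: hh
⇒ H over [I-1,I-2,II-1,II-2,III-1,III-2]: 5 consistent
K/I-1 ? ·: kk|Kk|KK
K/I-2 aff ·: Kk|KK
K/II-1 aff I-1×I-2: Kk|KK
K/II-2 un ·: kk
K/III-1 ? II-2×II-1: kk|Kk
K/III-2 aff II-2×II-1: Kk
⇒ K over [I-1,I-2,II-1,II-2,III-1,III-2]: 14 consistent
Q/I-1 aff ·: Qq|QQ
Q/I-2 aff ·: Qq|QQ
Q/II-1 ? I-1×I-2: qq|Qq|QQ
Q/II-2 aff ·: Qq|QQ
Q/III-1 ? II-2×II-1: qq|Qq|QQ
Q/III-2 aff II-2×II-1: Qq|QQ
⇒ Q over [I-1,I-2,II-1,II-2,III-1,III-2]: 53 consistent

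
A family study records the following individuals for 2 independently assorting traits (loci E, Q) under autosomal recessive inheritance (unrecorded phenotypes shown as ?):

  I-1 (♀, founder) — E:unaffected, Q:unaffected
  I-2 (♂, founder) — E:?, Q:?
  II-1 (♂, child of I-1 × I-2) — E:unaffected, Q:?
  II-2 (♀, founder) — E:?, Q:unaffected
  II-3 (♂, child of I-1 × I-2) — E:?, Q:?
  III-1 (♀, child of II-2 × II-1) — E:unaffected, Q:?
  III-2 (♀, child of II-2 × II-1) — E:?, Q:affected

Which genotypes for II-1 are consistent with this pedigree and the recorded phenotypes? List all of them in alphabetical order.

E/I-1 un ·: EE|Ee
E/I-2 ? ·: EE|Ee|ee
E/II-1 un I-1×I-2: EE|Ee
E/II-2 ? ·: EE|Ee|ee
E/II-3 ? I-1×I-2: EE|Ee|ee
E/III-1 un II-2×II-1: EE|Ee
E/III-2 ? II-2×II-1: EE|Ee|ee
⇒ E over [I-1,I-2,II-1,II-2,II-3,III-1,III-2]: 168 consistent
Q/I-1 un ·: QQ|Qq
Q/I-2 ? ·: QQ|Qq|qq
Q/II-1 ? I-1×I-2: Qq|qq
Q/II-2 un ·: Qq
Q/II-3 ? I-1×I-2: QQ|Qq|qq
Q/III-1 ? II-2×II-1: QQ|Qq|qq
Q/III-2 aff II-2×II-1: qq
⇒ Q over [I-1,I-2,II-1,II-2,II-3,III-1,III-2]: 40 consistent

II-1 ∈ {EE Qq, EE qq, Ee Qq, Ee qq}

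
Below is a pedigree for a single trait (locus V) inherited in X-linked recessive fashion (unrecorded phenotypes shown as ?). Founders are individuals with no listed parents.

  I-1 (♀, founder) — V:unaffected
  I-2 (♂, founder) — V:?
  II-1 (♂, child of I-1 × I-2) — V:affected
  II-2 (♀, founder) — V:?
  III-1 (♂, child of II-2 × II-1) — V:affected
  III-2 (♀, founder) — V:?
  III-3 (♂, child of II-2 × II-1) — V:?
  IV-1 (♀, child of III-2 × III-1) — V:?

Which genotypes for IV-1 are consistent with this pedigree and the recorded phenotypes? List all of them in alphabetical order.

V/I-1 un ·: X^VX^v
V/I-2 ? ·: X^VY|X^vY
V/II-1 aff I-1×I-2: X^vY
V/II-2 ? ·: X^VX^v|X^vX^v
V/III-1 aff II-2×II-1: X^vY
V/III-2 ? ·: X^VX^V|X^VX^v|X^vX^v
V/III-3 ? II-2×II-1: X^VY|X^vY
V/IV-1 ? III-2×III-1: X^VX^v|X^vX^v
⇒ V over [I-1,I-2,II-1,II-2,III-1,III-2,III-3,IV-1]: 24 consistent

IV-1 ∈ {X^VX^v, X^vX^v}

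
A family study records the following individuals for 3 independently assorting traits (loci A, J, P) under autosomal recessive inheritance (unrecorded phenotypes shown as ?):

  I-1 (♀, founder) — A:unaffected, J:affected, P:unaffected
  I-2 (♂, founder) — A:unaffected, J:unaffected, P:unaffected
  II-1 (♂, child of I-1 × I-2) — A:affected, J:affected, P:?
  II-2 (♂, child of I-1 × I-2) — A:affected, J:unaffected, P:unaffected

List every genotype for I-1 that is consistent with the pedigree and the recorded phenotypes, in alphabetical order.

I-1 ∈ {Aa jj PP, Aa jj Pp}

A/I-1 un ·: Aa
A/I-2 un ·: Aa
A/II-1 aff I-1×I-2: aa
A/II-2 aff I-1×I-2: aa
⇒ A over [I-1,I-2,II-1,II-2]: 1 consistent
J/I-1 aff ·: jj
J/I-2 un ·: Jj
J/II-1 aff I-1×I-2: jj
J/II-2 un I-1×I-2: Jj
⇒ J over [I-1,I-2,II-1,II-2]: 1 consistent
P/I-1 un ·: PP|Pp
P/I-2 un ·: PP|Pp
P/II-1 ? I-1×I-2: PP|Pp|pp
P/II-2 un I-1×I-2: PP|Pp
⇒ P over [I-1,I-2,II-1,II-2]: 15 consistent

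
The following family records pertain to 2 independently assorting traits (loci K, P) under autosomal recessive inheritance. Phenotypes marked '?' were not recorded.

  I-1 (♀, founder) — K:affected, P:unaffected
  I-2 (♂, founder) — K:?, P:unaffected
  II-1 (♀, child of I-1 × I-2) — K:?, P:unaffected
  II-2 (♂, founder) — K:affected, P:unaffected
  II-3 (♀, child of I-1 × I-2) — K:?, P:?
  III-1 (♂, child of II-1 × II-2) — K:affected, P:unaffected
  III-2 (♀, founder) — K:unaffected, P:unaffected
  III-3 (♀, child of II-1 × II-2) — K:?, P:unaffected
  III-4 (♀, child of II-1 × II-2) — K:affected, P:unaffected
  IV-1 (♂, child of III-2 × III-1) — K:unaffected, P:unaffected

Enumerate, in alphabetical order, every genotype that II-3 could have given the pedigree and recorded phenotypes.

II-3 ∈ {Kk PP, Kk Pp, Kk pp, kk PP, kk Pp, kk pp}

K/I-1 aff ·: kk
K/I-2 ? ·: KK|Kk|kk
K/II-1 ? I-1×I-2: Kk|kk
K/II-2 aff ·: kk
K/II-3 ? I-1×I-2: Kk|kk
K/III-1 aff II-1×II-2: kk
K/III-2 un ·: KK|Kk
K/III-3 ? II-1×II-2: Kk|kk
K/III-4 aff II-1×II-2: kk
K/IV-1 un III-2×III-1: Kk
⇒ K over [I-1,I-2,II-1,II-2,II-3,III-1,III-2,III-3,III-4,IV-1]: 18 consistent
P/I-1 un ·: PP|Pp
P/I-2 un ·: PP|Pp
P/II-1 un I-1×I-2: PP|Pp
P/II-2 un ·: PP|Pp
P/II-3 ? I-1×I-2: PP|Pp|pp
P/III-1 un II-1×II-2: PP|Pp
P/III-2 un ·: PP|Pp
P/III-3 un II-1×II-2: PP|Pp
P/III-4 un II-1×II-2: PP|Pp
P/IV-1 un III-2×III-1: PP|Pp
⇒ P over [I-1,I-2,II-1,II-2,II-3,III-1,III-2,III-3,III-4,IV-1]: 640 consistent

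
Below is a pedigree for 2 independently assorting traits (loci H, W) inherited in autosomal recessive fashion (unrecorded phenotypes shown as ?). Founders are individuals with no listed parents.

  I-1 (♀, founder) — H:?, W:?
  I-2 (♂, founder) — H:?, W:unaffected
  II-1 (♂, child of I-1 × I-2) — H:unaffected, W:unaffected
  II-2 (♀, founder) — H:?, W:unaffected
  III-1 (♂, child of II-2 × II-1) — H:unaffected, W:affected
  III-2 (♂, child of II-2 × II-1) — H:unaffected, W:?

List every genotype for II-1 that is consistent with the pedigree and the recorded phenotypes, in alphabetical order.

II-1 ∈ {HH Ww, Hh Ww}

H/I-1 ? ·: HH|Hh|hh
H/I-2 ? ·: HH|Hh|hh
H/II-1 un I-1×I-2: HH|Hh
H/II-2 ? ·: HH|Hh|hh
H/III-1 un II-2×II-1: HH|Hh
H/III-2 un II-2×II-1: HH|Hh
⇒ H over [I-1,I-2,II-1,II-2,III-1,III-2]: 87 consistent
W/I-1 ? ·: WW|Ww|ww
W/I-2 un ·: WW|Ww
W/II-1 un I-1×I-2: Ww
W/II-2 un ·: Ww
W/III-1 aff II-2×II-1: ww
W/III-2 ? II-2×II-1: WW|Ww|ww
⇒ W over [I-1,I-2,II-1,II-2,III-1,III-2]: 15 consistent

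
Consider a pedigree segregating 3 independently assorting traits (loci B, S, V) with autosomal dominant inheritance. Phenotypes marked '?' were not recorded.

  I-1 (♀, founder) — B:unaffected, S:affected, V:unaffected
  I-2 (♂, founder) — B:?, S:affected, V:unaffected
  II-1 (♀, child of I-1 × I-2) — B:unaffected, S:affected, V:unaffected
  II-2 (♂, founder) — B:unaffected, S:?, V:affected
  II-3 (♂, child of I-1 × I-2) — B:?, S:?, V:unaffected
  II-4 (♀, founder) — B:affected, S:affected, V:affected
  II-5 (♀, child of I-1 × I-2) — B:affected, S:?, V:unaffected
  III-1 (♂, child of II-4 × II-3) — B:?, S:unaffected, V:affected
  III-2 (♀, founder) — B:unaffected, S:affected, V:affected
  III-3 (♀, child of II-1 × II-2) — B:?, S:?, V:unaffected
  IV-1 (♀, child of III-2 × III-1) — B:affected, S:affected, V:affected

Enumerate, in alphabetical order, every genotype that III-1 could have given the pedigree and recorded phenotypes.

III-1 ∈ {BB ss Vv, Bb ss Vv}

B/I-1 un ·: bb
B/I-2 ? ·: Bb
B/II-1 un I-1×I-2: bb
B/II-2 un ·: bb
B/II-3 ? I-1×I-2: bb|Bb
B/II-4 aff ·: Bb|BB
B/II-5 aff I-1×I-2: Bb
B/III-1 ? II-4×II-3: Bb|BB
B/III-2 un ·: bb
B/III-3 ? II-1×II-2: bb
B/IV-1 aff III-2×III-1: Bb
⇒ B over [I-1,I-2,II-1,II-2,II-3,II-4,II-5,III-1,III-2,III-3,IV-1]: 6 consistent
S/I-1 aff ·: Ss|SS
S/I-2 aff ·: Ss|SS
S/II-1 aff I-1×I-2: Ss|SS
S/II-2 ? ·: ss|Ss|SS
S/II-3 ? I-1×I-2: ss|Ss
S/II-4 aff ·: Ss
S/II-5 ? I-1×I-2: ss|Ss|SS
S/III-1 un II-4×II-3: ss
S/III-2 aff ·: Ss|SS
S/III-3 ? II-1×II-2: ss|Ss|SS
S/IV-1 aff III-2×III-1: Ss
⇒ S over [I-1,I-2,II-1,II-2,II-3,II-4,II-5,III-1,III-2,III-3,IV-1]: 220 consistent
V/I-1 un ·: vv
V/I-2 un ·: vv
V/II-1 un I-1×I-2: vv
V/II-2 aff ·: Vv
V/II-3 un I-1×I-2: vv
V/II-4 aff ·: Vv|VV
V/II-5 un I-1×I-2: vv
V/III-1 aff II-4×II-3: Vv
V/III-2 aff ·: Vv|VV
V/III-3 un II-1×II-2: vv
V/IV-1 aff III-2×III-1: Vv|VV
⇒ V over [I-1,I-2,II-1,II-2,II-3,II-4,II-5,III-1,III-2,III-3,IV-1]: 8 consistent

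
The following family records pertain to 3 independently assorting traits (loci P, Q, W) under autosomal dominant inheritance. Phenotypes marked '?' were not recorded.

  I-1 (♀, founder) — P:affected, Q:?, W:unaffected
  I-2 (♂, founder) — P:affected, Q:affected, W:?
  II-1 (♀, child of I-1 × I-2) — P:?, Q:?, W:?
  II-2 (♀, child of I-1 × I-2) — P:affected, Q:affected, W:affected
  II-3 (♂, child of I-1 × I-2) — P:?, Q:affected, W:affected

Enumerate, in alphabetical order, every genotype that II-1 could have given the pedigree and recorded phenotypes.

II-1 ∈ {PP QQ Ww, PP QQ ww, PP Qq Ww, PP Qq ww, PP qq Ww, PP qq ww, Pp QQ Ww, Pp QQ ww, Pp Qq Ww, Pp Qq ww, Pp qq Ww, Pp qq ww, pp QQ Ww, pp QQ ww, pp Qq Ww, pp Qq ww, pp qq Ww, pp qq ww}

P/I-1 aff ·: Pp|PP
P/I-2 aff ·: Pp|PP
P/II-1 ? I-1×I-2: pp|Pp|PP
P/II-2 aff I-1×I-2: Pp|PP
P/II-3 ? I-1×I-2: pp|Pp|PP
⇒ P over [I-1,I-2,II-1,II-2,II-3]: 35 consistent
Q/I-1 ? ·: qq|Qq|QQ
Q/I-2 aff ·: Qq|QQ
Q/II-1 ? I-1×I-2: qq|Qq|QQ
Q/II-2 aff I-1×I-2: Qq|QQ
Q/II-3 aff I-1×I-2: Qq|QQ
⇒ Q over [I-1,I-2,II-1,II-2,II-3]: 32 consistent
W/I-1 un ·: ww
W/I-2 ? ·: Ww|WW
W/II-1 ? I-1×I-2: ww|Ww
W/II-2 aff I-1×I-2: Ww
W/II-3 aff I-1×I-2: Ww
⇒ W over [I-1,I-2,II-1,II-2,II-3]: 3 consistent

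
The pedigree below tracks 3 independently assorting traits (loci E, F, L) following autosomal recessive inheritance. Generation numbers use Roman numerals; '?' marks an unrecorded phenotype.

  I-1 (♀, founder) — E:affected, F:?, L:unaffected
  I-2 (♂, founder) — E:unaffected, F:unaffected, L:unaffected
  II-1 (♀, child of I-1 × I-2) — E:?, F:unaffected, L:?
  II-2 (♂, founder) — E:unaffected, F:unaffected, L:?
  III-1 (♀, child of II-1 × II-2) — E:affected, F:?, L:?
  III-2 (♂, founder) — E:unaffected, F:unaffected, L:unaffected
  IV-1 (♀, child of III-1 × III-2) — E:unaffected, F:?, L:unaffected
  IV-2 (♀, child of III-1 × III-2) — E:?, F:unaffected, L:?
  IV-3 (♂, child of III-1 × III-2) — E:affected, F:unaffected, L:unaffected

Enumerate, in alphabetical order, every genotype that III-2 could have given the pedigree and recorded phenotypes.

III-2 ∈ {Ee FF LL, Ee FF Ll, Ee Ff LL, Ee Ff Ll}

E/I-1 aff ·: ee
E/I-2 un ·: EE|Ee
E/II-1 ? I-1×I-2: Ee|ee
E/II-2 un ·: Ee
E/III-1 aff II-1×II-2: ee
E/III-2 un ·: Ee
E/IV-1 un III-1×III-2: Ee
E/IV-2 ? III-1×III-2: Ee|ee
E/IV-3 aff III-1×III-2: ee
⇒ E over [I-1,I-2,II-1,II-2,III-1,III-2,IV-1,IV-2,IV-3]: 6 consistent
F/I-1 ? ·: FF|Ff|ff
F/I-2 un ·: FF|Ff
F/II-1 un I-1×I-2: FF|Ff
F/II-2 un ·: FF|Ff
F/III-1 ? II-1×II-2: FF|Ff|ff
F/III-2 un ·: FF|Ff
F/IV-1 ? III-1×III-2: FF|Ff|ff
F/IV-2 un III-1×III-2: FF|Ff
F/IV-3 un III-1×III-2: FF|Ff
⇒ F over [I-1,I-2,II-1,II-2,III-1,III-2,IV-1,IV-2,IV-3]: 457 consistent
L/I-1 un ·: LL|Ll
L/I-2 un ·: LL|Ll
L/II-1 ? I-1×I-2: LL|Ll|ll
L/II-2 ? ·: LL|Ll|ll
L/III-1 ? II-1×II-2: LL|Ll|ll
L/III-2 un ·: LL|Ll
L/IV-1 un III-1×III-2: LL|Ll
L/IV-2 ? III-1×III-2: LL|Ll|ll
L/IV-3 un III-1×III-2: LL|Ll
⇒ L over [I-1,I-2,II-1,II-2,III-1,III-2,IV-1,IV-2,IV-3]: 530 consistent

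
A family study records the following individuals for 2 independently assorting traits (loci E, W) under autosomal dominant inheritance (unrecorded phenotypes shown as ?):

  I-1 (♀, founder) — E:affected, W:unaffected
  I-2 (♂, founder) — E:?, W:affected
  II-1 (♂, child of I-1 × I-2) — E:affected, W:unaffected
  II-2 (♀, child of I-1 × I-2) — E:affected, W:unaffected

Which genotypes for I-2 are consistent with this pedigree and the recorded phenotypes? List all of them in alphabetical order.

E/I-1 aff ·: Ee|EE
E/I-2 ? ·: ee|Ee|EE
E/II-1 aff I-1×I-2: Ee|EE
E/II-2 aff I-1×I-2: Ee|EE
⇒ E over [I-1,I-2,II-1,II-2]: 15 consistent
W/I-1 un ·: ww
W/I-2 aff ·: Ww
W/II-1 un I-1×I-2: ww
W/II-2 un I-1×I-2: ww
⇒ W over [I-1,I-2,II-1,II-2]: 1 consistent

I-2 ∈ {EE Ww, Ee Ww, ee Ww}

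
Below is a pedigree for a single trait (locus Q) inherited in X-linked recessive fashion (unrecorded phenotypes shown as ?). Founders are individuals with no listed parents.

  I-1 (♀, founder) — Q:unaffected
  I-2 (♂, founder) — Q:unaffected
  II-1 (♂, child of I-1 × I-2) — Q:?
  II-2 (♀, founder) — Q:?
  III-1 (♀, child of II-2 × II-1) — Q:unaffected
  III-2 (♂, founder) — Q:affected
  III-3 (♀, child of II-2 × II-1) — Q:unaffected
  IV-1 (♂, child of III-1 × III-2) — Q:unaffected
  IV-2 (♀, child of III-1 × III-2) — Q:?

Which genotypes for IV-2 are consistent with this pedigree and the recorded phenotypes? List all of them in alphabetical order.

IV-2 ∈ {X^QX^q, X^qX^q}

Q/I-1 un ·: X^QX^Q|X^QX^q
Q/I-2 un ·: X^QY
Q/II-1 ? I-1×I-2: X^QY|X^qY
Q/II-2 ? ·: X^QX^Q|X^QX^q|X^qX^q
Q/III-1 un II-2×II-1: X^QX^Q|X^QX^q
Q/III-2 aff ·: X^qY
Q/III-3 un II-2×II-1: X^QX^Q|X^QX^q
Q/IV-1 un III-1×III-2: X^QY
Q/IV-2 ? III-1×III-2: X^QX^q|X^qX^q
⇒ Q over [I-1,I-2,II-1,II-2,III-1,III-2,III-3,IV-1,IV-2]: 22 consistent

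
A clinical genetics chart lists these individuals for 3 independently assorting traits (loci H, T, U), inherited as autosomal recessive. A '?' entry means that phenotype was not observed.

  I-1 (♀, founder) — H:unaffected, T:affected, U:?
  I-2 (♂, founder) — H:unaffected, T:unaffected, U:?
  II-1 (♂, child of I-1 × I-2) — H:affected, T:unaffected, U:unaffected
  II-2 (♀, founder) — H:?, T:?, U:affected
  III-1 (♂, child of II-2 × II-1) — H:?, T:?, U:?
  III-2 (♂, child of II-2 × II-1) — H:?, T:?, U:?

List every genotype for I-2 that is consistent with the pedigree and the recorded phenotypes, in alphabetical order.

I-2 ∈ {Hh TT UU, Hh TT Uu, Hh TT uu, Hh Tt UU, Hh Tt Uu, Hh Tt uu}

H/I-1 un ·: Hh
H/I-2 un ·: Hh
H/II-1 aff I-1×I-2: hh
H/II-2 ? ·: HH|Hh|hh
H/III-1 ? II-2×II-1: Hh|hh
H/III-2 ? II-2×II-1: Hh|hh
⇒ H over [I-1,I-2,II-1,II-2,III-1,III-2]: 6 consistent
T/I-1 aff ·: tt
T/I-2 un ·: TT|Tt
T/II-1 un I-1×I-2: Tt
T/II-2 ? ·: TT|Tt|tt
T/III-1 ? II-2×II-1: TT|Tt|tt
T/III-2 ? II-2×II-1: TT|Tt|tt
⇒ T over [I-1,I-2,II-1,II-2,III-1,III-2]: 34 consistent
U/I-1 ? ·: UU|Uu|uu
U/I-2 ? ·: UU|Uu|uu
U/II-1 un I-1×I-2: UU|Uu
U/II-2 aff ·: uu
U/III-1 ? II-2×II-1: Uu|uu
U/III-2 ? II-2×II-1: Uu|uu
⇒ U over [I-1,I-2,II-1,II-2,III-1,III-2]: 32 consistent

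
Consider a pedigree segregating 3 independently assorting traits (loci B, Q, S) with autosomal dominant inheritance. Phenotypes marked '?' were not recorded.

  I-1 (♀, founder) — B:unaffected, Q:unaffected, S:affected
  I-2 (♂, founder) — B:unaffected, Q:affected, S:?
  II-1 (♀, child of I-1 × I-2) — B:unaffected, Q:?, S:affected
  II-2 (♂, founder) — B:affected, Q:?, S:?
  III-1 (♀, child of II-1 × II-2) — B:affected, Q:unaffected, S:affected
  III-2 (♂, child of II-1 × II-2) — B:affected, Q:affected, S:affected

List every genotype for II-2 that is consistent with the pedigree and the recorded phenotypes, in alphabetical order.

II-2 ∈ {BB Qq SS, BB Qq Ss, BB Qq ss, BB qq SS, BB qq Ss, BB qq ss, Bb Qq SS, Bb Qq Ss, Bb Qq ss, Bb qq SS, Bb qq Ss, Bb qq ss}

B/I-1 un ·: bb
B/I-2 un ·: bb
B/II-1 un I-1×I-2: bb
B/II-2 aff ·: Bb|BB
B/III-1 aff II-1×II-2: Bb
B/III-2 aff II-1×II-2: Bb
⇒ B over [I-1,I-2,II-1,II-2,III-1,III-2]: 2 consistent
Q/I-1 un ·: qq
Q/I-2 aff ·: Qq|QQ
Q/II-1 ? I-1×I-2: qq|Qq
Q/II-2 ? ·: qq|Qq
Q/III-1 un II-1×II-2: qq
Q/III-2 aff II-1×II-2: Qq|QQ
⇒ Q over [I-1,I-2,II-1,II-2,III-1,III-2]: 7 consistent
S/I-1 aff ·: Ss|SS
S/I-2 ? ·: ss|Ss|SS
S/II-1 aff I-1×I-2: Ss|SS
S/II-2 ? ·: ss|Ss|SS
S/III-1 aff II-1×II-2: Ss|SS
S/III-2 aff II-1×II-2: Ss|SS
⇒ S over [I-1,I-2,II-1,II-2,III-1,III-2]: 69 consistent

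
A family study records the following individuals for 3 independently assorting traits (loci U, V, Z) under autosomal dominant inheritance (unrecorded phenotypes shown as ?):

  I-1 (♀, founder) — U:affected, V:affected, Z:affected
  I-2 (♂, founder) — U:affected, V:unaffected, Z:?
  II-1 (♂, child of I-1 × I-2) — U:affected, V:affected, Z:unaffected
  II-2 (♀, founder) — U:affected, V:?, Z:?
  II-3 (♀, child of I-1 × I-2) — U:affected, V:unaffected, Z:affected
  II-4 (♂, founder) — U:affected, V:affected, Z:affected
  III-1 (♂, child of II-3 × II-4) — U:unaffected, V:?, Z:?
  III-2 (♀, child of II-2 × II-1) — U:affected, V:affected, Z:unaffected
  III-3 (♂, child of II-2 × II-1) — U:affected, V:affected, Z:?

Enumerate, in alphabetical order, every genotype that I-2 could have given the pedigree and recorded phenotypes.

U/I-1 aff ·: Uu|UU
U/I-2 aff ·: Uu|UU
U/II-1 aff I-1×I-2: Uu|UU
U/II-2 aff ·: Uu|UU
U/II-3 aff I-1×I-2: Uu
U/II-4 aff ·: Uu
U/III-1 un II-3×II-4: uu
U/III-2 aff II-2×II-1: Uu|UU
U/III-3 aff II-2×II-1: Uu|UU
⇒ U over [I-1,I-2,II-1,II-2,II-3,II-4,III-1,III-2,III-3]: 39 consistent
V/I-1 aff ·: Vv
V/I-2 un ·: vv
V/II-1 aff I-1×I-2: Vv
V/II-2 ? ·: vv|Vv|VV
V/II-3 un I-1×I-2: vv
V/II-4 aff ·: Vv|VV
V/III-1 ? II-3×II-4: vv|Vv
V/III-2 aff II-2×II-1: Vv|VV
V/III-3 aff II-2×II-1: Vv|VV
⇒ V over [I-1,I-2,II-1,II-2,II-3,II-4,III-1,III-2,III-3]: 27 consistent
Z/I-1 aff ·: Zz
Z/I-2 ? ·: zz|Zz
Z/II-1 un I-1×I-2: zz
Z/II-2 ? ·: zz|Zz
Z/II-3 aff I-1×I-2: Zz|ZZ
Z/II-4 aff ·: Zz|ZZ
Z/III-1 ? II-3×II-4: zz|Zz|ZZ
Z/III-2 un II-2×II-1: zz
Z/III-3 ? II-2×II-1: zz|Zz
⇒ Z over [I-1,I-2,II-1,II-2,II-3,II-4,III-1,III-2,III-3]: 39 consistent

I-2 ∈ {UU vv Zz, UU vv zz, Uu vv Zz, Uu vv zz}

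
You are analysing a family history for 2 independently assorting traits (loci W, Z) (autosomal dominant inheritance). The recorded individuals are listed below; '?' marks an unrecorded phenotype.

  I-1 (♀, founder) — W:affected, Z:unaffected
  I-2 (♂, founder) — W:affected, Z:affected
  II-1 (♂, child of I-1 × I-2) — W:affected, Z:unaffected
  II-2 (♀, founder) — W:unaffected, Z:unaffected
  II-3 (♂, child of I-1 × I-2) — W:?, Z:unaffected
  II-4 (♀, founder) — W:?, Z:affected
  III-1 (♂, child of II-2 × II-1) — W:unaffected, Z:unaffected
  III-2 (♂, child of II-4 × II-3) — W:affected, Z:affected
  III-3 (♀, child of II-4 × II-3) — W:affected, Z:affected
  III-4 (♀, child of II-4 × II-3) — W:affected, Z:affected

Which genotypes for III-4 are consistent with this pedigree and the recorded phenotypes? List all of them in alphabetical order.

W/I-1 aff ·: Ww|WW
W/I-2 aff ·: Ww|WW
W/II-1 aff I-1×I-2: Ww
W/II-2 un ·: ww
W/II-3 ? I-1×I-2: ww|Ww|WW
W/II-4 ? ·: ww|Ww|WW
W/III-1 un II-2×II-1: ww
W/III-2 aff II-4×II-3: Ww|WW
W/III-3 aff II-4×II-3: Ww|WW
W/III-4 aff II-4×II-3: Ww|WW
⇒ W over [I-1,I-2,II-1,II-2,II-3,II-4,III-1,III-2,III-3,III-4]: 83 consistent
Z/I-1 un ·: zz
Z/I-2 aff ·: Zz
Z/II-1 un I-1×I-2: zz
Z/II-2 un ·: zz
Z/II-3 un I-1×I-2: zz
Z/II-4 aff ·: Zz|ZZ
Z/III-1 un II-2×II-1: zz
Z/III-2 aff II-4×II-3: Zz
Z/III-3 aff II-4×II-3: Zz
Z/III-4 aff II-4×II-3: Zz
⇒ Z over [I-1,I-2,II-1,II-2,II-3,II-4,III-1,III-2,III-3,III-4]: 2 consistent

III-4 ∈ {WW Zz, Ww Zz}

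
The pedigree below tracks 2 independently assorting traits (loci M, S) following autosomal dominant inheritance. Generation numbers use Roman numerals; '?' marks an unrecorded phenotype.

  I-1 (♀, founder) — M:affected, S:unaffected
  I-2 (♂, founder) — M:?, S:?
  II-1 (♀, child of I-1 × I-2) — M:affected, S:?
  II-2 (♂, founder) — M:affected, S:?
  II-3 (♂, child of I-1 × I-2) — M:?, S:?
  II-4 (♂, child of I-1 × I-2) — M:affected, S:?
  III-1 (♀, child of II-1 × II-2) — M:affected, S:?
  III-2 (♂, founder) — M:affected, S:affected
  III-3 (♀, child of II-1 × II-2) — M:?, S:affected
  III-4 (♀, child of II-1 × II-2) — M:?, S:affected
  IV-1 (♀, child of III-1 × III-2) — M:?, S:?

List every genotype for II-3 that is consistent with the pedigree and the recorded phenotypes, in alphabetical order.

II-3 ∈ {MM Ss, MM ss, Mm Ss, Mm ss, mm Ss, mm ss}

M/I-1 aff ·: Mm|MM
M/I-2 ? ·: mm|Mm|MM
M/II-1 aff I-1×I-2: Mm|MM
M/II-2 aff ·: Mm|MM
M/II-3 ? I-1×I-2: mm|Mm|MM
M/II-4 aff I-1×I-2: Mm|MM
M/III-1 aff II-1×II-2: Mm|MM
M/III-2 aff ·: Mm|MM
M/III-3 ? II-1×II-2: mm|Mm|MM
M/III-4 ? II-1×II-2: mm|Mm|MM
M/IV-1 ? III-1×III-2: mm|Mm|MM
⇒ M over [I-1,I-2,II-1,II-2,II-3,II-4,III-1,III-2,III-3,III-4,IV-1]: 2293 consistent
S/I-1 un ·: ss
S/I-2 ? ·: ss|Ss|SS
S/II-1 ? I-1×I-2: ss|Ss
S/II-2 ? ·: ss|Ss|SS
S/II-3 ? I-1×I-2: ss|Ss
S/II-4 ? I-1×I-2: ss|Ss
S/III-1 ? II-1×II-2: ss|Ss|SS
S/III-2 aff ·: Ss|SS
S/III-3 aff II-1×II-2: Ss|SS
S/III-4 aff II-1×II-2: Ss|SS
S/IV-1 ? III-1×III-2: ss|Ss|SS
⇒ S over [I-1,I-2,II-1,II-2,II-3,II-4,III-1,III-2,III-3,III-4,IV-1]: 485 consistent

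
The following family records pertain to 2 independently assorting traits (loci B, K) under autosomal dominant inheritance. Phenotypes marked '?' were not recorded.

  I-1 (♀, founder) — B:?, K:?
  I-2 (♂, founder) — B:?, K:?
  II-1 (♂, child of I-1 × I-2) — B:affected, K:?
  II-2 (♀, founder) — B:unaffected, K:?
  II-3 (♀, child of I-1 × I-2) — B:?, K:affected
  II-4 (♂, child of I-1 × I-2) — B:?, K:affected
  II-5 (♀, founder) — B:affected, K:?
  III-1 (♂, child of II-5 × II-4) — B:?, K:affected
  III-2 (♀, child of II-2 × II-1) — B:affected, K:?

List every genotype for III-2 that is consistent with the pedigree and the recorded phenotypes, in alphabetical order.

III-2 ∈ {Bb KK, Bb Kk, Bb kk}

B/I-1 ? ·: bb|Bb|BB
B/I-2 ? ·: bb|Bb|BB
B/II-1 aff I-1×I-2: Bb|BB
B/II-2 un ·: bb
B/II-3 ? I-1×I-2: bb|Bb|BB
B/II-4 ? I-1×I-2: bb|Bb|BB
B/II-5 aff ·: Bb|BB
B/III-1 ? II-5×II-4: bb|Bb|BB
B/III-2 aff II-2×II-1: Bb
⇒ B over [I-1,I-2,II-1,II-2,II-3,II-4,II-5,III-1,III-2]: 175 consistent
K/I-1 ? ·: kk|Kk|KK
K/I-2 ? ·: kk|Kk|KK
K/II-1 ? I-1×I-2: kk|Kk|KK
K/II-2 ? ·: kk|Kk|KK
K/II-3 aff I-1×I-2: Kk|KK
K/II-4 aff I-1×I-2: Kk|KK
K/II-5 ? ·: kk|Kk|KK
K/III-1 aff II-5×II-4: Kk|KK
K/III-2 ? II-2×II-1: kk|Kk|KK
⇒ K over [I-1,I-2,II-1,II-2,II-3,II-4,II-5,III-1,III-2]: 862 consistent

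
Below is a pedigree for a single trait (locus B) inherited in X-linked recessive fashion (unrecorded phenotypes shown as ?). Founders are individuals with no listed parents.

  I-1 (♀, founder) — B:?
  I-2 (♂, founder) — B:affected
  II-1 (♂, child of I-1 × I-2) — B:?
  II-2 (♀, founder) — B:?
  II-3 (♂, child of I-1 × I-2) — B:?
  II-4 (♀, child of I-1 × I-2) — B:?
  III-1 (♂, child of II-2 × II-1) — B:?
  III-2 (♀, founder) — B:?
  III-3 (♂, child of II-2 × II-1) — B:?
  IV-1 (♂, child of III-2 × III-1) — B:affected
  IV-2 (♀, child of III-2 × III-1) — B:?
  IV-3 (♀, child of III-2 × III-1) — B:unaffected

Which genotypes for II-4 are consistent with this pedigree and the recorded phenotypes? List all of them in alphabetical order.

II-4 ∈ {X^BX^b, X^bX^b}

B/I-1 ? ·: X^BX^B|X^BX^b|X^bX^b
B/I-2 aff ·: X^bY
B/II-1 ? I-1×I-2: X^BY|X^bY
B/II-2 ? ·: X^BX^B|X^BX^b|X^bX^b
B/II-3 ? I-1×I-2: X^BY|X^bY
B/II-4 ? I-1×I-2: X^BX^b|X^bX^b
B/III-1 ? II-2×II-1: X^BY|X^bY
B/III-2 ? ·: X^BX^b|X^bX^b
B/III-3 ? II-2×II-1: X^BY|X^bY
B/IV-1 aff III-2×III-1: X^bY
B/IV-2 ? III-2×III-1: X^BX^B|X^BX^b|X^bX^b
B/IV-3 un III-2×III-1: X^BX^B|X^BX^b
⇒ B over [I-1,I-2,II-1,II-2,II-3,II-4,III-1,III-2,III-3,IV-1,IV-2,IV-3]: 210 consistent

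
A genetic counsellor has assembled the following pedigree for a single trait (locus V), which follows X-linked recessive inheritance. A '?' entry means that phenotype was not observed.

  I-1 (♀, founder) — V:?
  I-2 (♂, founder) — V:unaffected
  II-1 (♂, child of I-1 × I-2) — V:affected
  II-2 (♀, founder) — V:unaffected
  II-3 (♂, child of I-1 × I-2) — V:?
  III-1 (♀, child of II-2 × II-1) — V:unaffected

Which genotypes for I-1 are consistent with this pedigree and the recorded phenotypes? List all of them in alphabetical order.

V/I-1 ? ·: X^VX^v|X^vX^v
V/I-2 un ·: X^VY
V/II-1 aff I-1×I-2: X^vY
V/II-2 un ·: X^VX^V|X^VX^v
V/II-3 ? I-1×I-2: X^VY|X^vY
V/III-1 un II-2×II-1: X^VX^v
⇒ V over [I-1,I-2,II-1,II-2,II-3,III-1]: 6 consistent

I-1 ∈ {X^VX^v, X^vX^v}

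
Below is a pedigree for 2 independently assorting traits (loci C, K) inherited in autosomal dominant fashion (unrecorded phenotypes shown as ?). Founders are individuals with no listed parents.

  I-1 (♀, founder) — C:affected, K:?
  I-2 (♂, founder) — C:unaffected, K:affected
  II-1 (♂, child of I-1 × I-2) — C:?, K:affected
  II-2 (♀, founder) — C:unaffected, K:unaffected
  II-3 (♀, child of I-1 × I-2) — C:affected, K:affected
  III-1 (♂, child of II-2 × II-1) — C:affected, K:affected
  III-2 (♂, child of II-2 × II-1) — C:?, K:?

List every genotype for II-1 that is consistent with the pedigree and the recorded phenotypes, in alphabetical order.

C/I-1 aff ·: Cc|CC
C/I-2 un ·: cc
C/II-1 ? I-1×I-2: Cc
C/II-2 un ·: cc
C/II-3 aff I-1×I-2: Cc
C/III-1 aff II-2×II-1: Cc
C/III-2 ? II-2×II-1: cc|Cc
⇒ C over [I-1,I-2,II-1,II-2,II-3,III-1,III-2]: 4 consistent
K/I-1 ? ·: kk|Kk|KK
K/I-2 aff ·: Kk|KK
K/II-1 aff I-1×I-2: Kk|KK
K/II-2 un ·: kk
K/II-3 aff I-1×I-2: Kk|KK
K/III-1 aff II-2×II-1: Kk
K/III-2 ? II-2×II-1: kk|Kk
⇒ K over [I-1,I-2,II-1,II-2,II-3,III-1,III-2]: 23 consistent

II-1 ∈ {Cc KK, Cc Kk}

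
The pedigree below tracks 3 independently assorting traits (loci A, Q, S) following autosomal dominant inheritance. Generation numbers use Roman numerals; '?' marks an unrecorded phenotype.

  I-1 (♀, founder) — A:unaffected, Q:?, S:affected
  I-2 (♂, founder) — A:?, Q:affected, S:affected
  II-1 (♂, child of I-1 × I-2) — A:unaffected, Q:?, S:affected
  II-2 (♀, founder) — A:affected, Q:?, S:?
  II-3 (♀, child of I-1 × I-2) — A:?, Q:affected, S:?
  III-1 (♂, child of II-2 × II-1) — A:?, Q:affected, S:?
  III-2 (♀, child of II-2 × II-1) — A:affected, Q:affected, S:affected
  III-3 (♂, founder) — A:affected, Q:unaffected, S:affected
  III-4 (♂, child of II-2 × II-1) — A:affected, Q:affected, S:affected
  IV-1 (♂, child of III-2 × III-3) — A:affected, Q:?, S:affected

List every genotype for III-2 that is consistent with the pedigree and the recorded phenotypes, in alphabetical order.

III-2 ∈ {Aa QQ SS, Aa QQ Ss, Aa Qq SS, Aa Qq Ss}

A/I-1 un ·: aa
A/I-2 ? ·: aa|Aa
A/II-1 un I-1×I-2: aa
A/II-2 aff ·: Aa|AA
A/II-3 ? I-1×I-2: aa|Aa
A/III-1 ? II-2×II-1: aa|Aa
A/III-2 aff II-2×II-1: Aa
A/III-3 aff ·: Aa|AA
A/III-4 aff II-2×II-1: Aa
A/IV-1 aff III-2×III-3: Aa|AA
⇒ A over [I-1,I-2,II-1,II-2,II-3,III-1,III-2,III-3,III-4,IV-1]: 36 consistent
Q/I-1 ? ·: qq|Qq|QQ
Q/I-2 aff ·: Qq|QQ
Q/II-1 ? I-1×I-2: qq|Qq|QQ
Q/II-2 ? ·: qq|Qq|QQ
Q/II-3 aff I-1×I-2: Qq|QQ
Q/III-1 aff II-2×II-1: Qq|QQ
Q/III-2 aff II-2×II-1: Qq|QQ
Q/III-3 un ·: qq
Q/III-4 aff II-2×II-1: Qq|QQ
Q/IV-1 ? III-2×III-3: qq|Qq
⇒ Q over [I-1,I-2,II-1,II-2,II-3,III-1,III-2,III-3,III-4,IV-1]: 325 consistent
S/I-1 aff ·: Ss|SS
S/I-2 aff ·: Ss|SS
S/II-1 aff I-1×I-2: Ss|SS
S/II-2 ? ·: ss|Ss|SS
S/II-3 ? I-1×I-2: ss|Ss|SS
S/III-1 ? II-2×II-1: ss|Ss|SS
S/III-2 aff II-2×II-1: Ss|SS
S/III-3 aff ·: Ss|SS
S/III-4 aff II-2×II-1: Ss|SS
S/IV-1 aff III-2×III-3: Ss|SS
⇒ S over [I-1,I-2,II-1,II-2,II-3,III-1,III-2,III-3,III-4,IV-1]: 826 consistent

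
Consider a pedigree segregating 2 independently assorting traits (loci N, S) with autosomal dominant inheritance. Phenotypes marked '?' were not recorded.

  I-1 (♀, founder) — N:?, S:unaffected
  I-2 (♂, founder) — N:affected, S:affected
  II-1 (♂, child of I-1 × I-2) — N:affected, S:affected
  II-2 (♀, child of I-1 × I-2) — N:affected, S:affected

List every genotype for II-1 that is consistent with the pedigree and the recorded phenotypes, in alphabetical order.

II-1 ∈ {NN Ss, Nn Ss}

N/I-1 ? ·: nn|Nn|NN
N/I-2 aff ·: Nn|NN
N/II-1 aff I-1×I-2: Nn|NN
N/II-2 aff I-1×I-2: Nn|NN
⇒ N over [I-1,I-2,II-1,II-2]: 15 consistent
S/I-1 un ·: ss
S/I-2 aff ·: Ss|SS
S/II-1 aff I-1×I-2: Ss
S/II-2 aff I-1×I-2: Ss
⇒ S over [I-1,I-2,II-1,II-2]: 2 consistent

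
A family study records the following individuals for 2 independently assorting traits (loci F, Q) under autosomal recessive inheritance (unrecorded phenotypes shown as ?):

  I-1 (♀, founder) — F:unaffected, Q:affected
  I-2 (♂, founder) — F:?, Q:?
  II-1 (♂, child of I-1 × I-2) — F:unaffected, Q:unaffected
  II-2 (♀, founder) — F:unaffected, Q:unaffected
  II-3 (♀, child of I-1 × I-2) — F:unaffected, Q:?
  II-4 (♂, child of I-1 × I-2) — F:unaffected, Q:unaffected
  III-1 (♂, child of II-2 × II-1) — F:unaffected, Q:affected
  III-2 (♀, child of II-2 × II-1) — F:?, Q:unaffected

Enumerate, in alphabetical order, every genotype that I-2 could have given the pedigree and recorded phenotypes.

I-2 ∈ {FF QQ, FF Qq, Ff QQ, Ff Qq, ff QQ, ff Qq}

F/I-1 un ·: FF|Ff
F/I-2 ? ·: FF|Ff|ff
F/II-1 un I-1×I-2: FF|Ff
F/II-2 un ·: FF|Ff
F/II-3 un I-1×I-2: FF|Ff
F/II-4 un I-1×I-2: FF|Ff
F/III-1 un II-2×II-1: FF|Ff
F/III-2 ? II-2×II-1: FF|Ff|ff
⇒ F over [I-1,I-2,II-1,II-2,II-3,II-4,III-1,III-2]: 205 consistent
Q/I-1 aff ·: qq
Q/I-2 ? ·: QQ|Qq
Q/II-1 un I-1×I-2: Qq
Q/II-2 un ·: Qq
Q/II-3 ? I-1×I-2: Qq|qq
Q/II-4 un I-1×I-2: Qq
Q/III-1 aff II-2×II-1: qq
Q/III-2 un II-2×II-1: QQ|Qq
⇒ Q over [I-1,I-2,II-1,II-2,II-3,II-4,III-1,III-2]: 6 consistent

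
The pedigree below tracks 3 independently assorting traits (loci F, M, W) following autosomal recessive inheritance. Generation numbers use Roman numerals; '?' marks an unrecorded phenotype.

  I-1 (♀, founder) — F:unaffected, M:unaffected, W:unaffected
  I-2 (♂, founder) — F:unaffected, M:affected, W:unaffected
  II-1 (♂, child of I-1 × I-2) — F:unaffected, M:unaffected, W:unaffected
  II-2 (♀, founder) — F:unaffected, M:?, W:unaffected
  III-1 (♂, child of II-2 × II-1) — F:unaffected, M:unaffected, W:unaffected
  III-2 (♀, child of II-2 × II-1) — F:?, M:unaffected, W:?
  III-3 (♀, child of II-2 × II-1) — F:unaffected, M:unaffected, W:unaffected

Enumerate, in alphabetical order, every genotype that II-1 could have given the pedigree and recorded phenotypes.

F/I-1 un ·: FF|Ff
F/I-2 un ·: FF|Ff
F/II-1 un I-1×I-2: FF|Ff
F/II-2 un ·: FF|Ff
F/III-1 un II-2×II-1: FF|Ff
F/III-2 ? II-2×II-1: FF|Ff|ff
F/III-3 un II-2×II-1: FF|Ff
⇒ F over [I-1,I-2,II-1,II-2,III-1,III-2,III-3]: 96 consistent
M/I-1 un ·: MM|Mm
M/I-2 aff ·: mm
M/II-1 un I-1×I-2: Mm
M/II-2 ? ·: MM|Mm|mm
M/III-1 un II-2×II-1: MM|Mm
M/III-2 un II-2×II-1: MM|Mm
M/III-3 un II-2×II-1: MM|Mm
⇒ M over [I-1,I-2,II-1,II-2,III-1,III-2,III-3]: 34 consistent
W/I-1 un ·: WW|Ww
W/I-2 un ·: WW|Ww
W/II-1 un I-1×I-2: WW|Ww
W/II-2 un ·: WW|Ww
W/III-1 un II-2×II-1: WW|Ww
W/III-2 ? II-2×II-1: WW|Ww|ww
W/III-3 un II-2×II-1: WW|Ww
⇒ W over [I-1,I-2,II-1,II-2,III-1,III-2,III-3]: 96 consistent

II-1 ∈ {FF Mm WW, FF Mm Ww, Ff Mm WW, Ff Mm Ww}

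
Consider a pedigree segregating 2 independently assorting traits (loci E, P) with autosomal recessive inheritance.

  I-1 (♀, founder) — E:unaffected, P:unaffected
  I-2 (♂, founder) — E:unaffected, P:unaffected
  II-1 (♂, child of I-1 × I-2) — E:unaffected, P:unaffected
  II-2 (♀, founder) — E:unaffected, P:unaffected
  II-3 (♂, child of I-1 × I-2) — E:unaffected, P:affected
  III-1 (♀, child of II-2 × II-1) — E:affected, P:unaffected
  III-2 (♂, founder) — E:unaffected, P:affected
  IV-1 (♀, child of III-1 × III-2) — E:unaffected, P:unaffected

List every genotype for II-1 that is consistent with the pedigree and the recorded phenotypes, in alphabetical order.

II-1 ∈ {Ee PP, Ee Pp}

E/I-1 un ·: EE|Ee
E/I-2 un ·: EE|Ee
E/II-1 un I-1×I-2: Ee
E/II-2 un ·: Ee
E/II-3 un I-1×I-2: EE|Ee
E/III-1 aff II-2×II-1: ee
E/III-2 un ·: EE|Ee
E/IV-1 un III-1×III-2: Ee
⇒ E over [I-1,I-2,II-1,II-2,II-3,III-1,III-2,IV-1]: 12 consistent
P/I-1 un ·: Pp
P/I-2 un ·: Pp
P/II-1 un I-1×I-2: PP|Pp
P/II-2 un ·: PP|Pp
P/II-3 aff I-1×I-2: pp
P/III-1 un II-2×II-1: PP|Pp
P/III-2 aff ·: pp
P/IV-1 un III-1×III-2: Pp
⇒ P over [I-1,I-2,II-1,II-2,II-3,III-1,III-2,IV-1]: 7 consistent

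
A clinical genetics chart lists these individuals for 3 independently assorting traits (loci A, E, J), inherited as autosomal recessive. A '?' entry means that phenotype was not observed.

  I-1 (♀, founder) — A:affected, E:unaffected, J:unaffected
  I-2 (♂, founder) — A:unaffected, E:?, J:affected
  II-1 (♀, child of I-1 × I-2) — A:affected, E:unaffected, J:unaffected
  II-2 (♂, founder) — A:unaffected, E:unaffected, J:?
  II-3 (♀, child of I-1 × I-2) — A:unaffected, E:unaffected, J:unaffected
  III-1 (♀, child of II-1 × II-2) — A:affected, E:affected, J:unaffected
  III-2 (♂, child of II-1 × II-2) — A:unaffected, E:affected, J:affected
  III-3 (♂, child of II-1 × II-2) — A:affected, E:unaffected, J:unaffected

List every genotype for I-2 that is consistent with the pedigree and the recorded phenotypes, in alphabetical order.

I-2 ∈ {Aa EE jj, Aa Ee jj, Aa ee jj}

A/I-1 aff ·: aa
A/I-2 un ·: Aa
A/II-1 aff I-1×I-2: aa
A/II-2 un ·: Aa
A/II-3 un I-1×I-2: Aa
A/III-1 aff II-1×II-2: aa
A/III-2 un II-1×II-2: Aa
A/III-3 aff II-1×II-2: aa
⇒ A over [I-1,I-2,II-1,II-2,II-3,III-1,III-2,III-3]: 1 consistent
E/I-1 un ·: EE|Ee
E/I-2 ? ·: EE|Ee|ee
E/II-1 un I-1×I-2: Ee
E/II-2 un ·: Ee
E/II-3 un I-1×I-2: EE|Ee
E/III-1 aff II-1×II-2: ee
E/III-2 aff II-1×II-2: ee
E/III-3 un II-1×II-2: EE|Ee
⇒ E over [I-1,I-2,II-1,II-2,II-3,III-1,III-2,III-3]: 16 consistent
J/I-1 un ·: JJ|Jj
J/I-2 aff ·: jj
J/II-1 un I-1×I-2: Jj
J/II-2 ? ·: Jj|jj
J/II-3 un I-1×I-2: Jj
J/III-1 un II-1×II-2: JJ|Jj
J/III-2 aff II-1×II-2: jj
J/III-3 un II-1×II-2: JJ|Jj
⇒ J over [I-1,I-2,II-1,II-2,II-3,III-1,III-2,III-3]: 10 consistent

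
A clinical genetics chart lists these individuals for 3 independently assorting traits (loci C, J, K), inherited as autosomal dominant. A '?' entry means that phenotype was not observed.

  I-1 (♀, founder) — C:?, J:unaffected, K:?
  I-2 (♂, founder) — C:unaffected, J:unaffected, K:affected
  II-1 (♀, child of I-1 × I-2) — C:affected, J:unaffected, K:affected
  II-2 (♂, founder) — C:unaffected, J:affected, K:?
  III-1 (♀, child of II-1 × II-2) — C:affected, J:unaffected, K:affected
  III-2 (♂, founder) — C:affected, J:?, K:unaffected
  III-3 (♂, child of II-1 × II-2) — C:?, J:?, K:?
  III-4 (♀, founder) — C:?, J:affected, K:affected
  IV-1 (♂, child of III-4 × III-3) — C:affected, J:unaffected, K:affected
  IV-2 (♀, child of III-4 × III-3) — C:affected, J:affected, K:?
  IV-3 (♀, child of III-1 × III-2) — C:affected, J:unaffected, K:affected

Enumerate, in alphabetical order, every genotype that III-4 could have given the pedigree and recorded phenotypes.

C/I-1 ? ·: Cc|CC
C/I-2 un ·: cc
C/II-1 aff I-1×I-2: Cc
C/II-2 un ·: cc
C/III-1 aff II-1×II-2: Cc
C/III-2 aff ·: Cc|CC
C/III-3 ? II-1×II-2: cc|Cc
C/III-4 ? ·: cc|Cc|CC
C/IV-1 aff III-4×III-3: Cc|CC
C/IV-2 aff III-4×III-3: Cc|CC
C/IV-3 aff III-1×III-2: Cc|CC
⇒ C over [I-1,I-2,II-1,II-2,III-1,III-2,III-3,III-4,IV-1,IV-2,IV-3]: 88 consistent
J/I-1 un ·: jj
J/I-2 un ·: jj
J/II-1 un I-1×I-2: jj
J/II-2 aff ·: Jj
J/III-1 un II-1×II-2: jj
J/III-2 ? ·: jj|Jj
J/III-3 ? II-1×II-2: jj|Jj
J/III-4 aff ·: Jj
J/IV-1 un III-4×III-3: jj
J/IV-2 aff III-4×III-3: Jj|JJ
J/IV-3 un III-1×III-2: jj
⇒ J over [I-1,I-2,II-1,II-2,III-1,III-2,III-3,III-4,IV-1,IV-2,IV-3]: 6 consistent
K/I-1 ? ·: kk|Kk|KK
K/I-2 aff ·: Kk|KK
K/II-1 aff I-1×I-2: Kk|KK
K/II-2 ? ·: kk|Kk|KK
K/III-1 aff II-1×II-2: Kk|KK
K/III-2 un ·: kk
K/III-3 ? II-1×II-2: kk|Kk|KK
K/III-4 aff ·: Kk|KK
K/IV-1 aff III-4×III-3: Kk|KK
K/IV-2 ? III-4×III-3: kk|Kk|KK
K/IV-3 aff III-1×III-2: Kk
⇒ K over [I-1,I-2,II-1,II-2,III-1,III-2,III-3,III-4,IV-1,IV-2,IV-3]: 575 consistent

III-4 ∈ {CC Jj KK, CC Jj Kk, Cc Jj KK, Cc Jj Kk, cc Jj KK, cc Jj Kk}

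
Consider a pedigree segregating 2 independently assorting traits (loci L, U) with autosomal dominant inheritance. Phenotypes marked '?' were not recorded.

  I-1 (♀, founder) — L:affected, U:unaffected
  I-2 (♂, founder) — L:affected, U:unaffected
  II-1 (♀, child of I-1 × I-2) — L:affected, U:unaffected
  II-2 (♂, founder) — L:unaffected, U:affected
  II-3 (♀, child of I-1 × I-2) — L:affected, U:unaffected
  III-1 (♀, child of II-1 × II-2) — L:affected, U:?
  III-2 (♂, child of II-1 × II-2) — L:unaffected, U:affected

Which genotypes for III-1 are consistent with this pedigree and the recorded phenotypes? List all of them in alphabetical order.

L/I-1 aff ·: Ll|LL
L/I-2 aff ·: Ll|LL
L/II-1 aff I-1×I-2: Ll
L/II-2 un ·: ll
L/II-3 aff I-1×I-2: Ll|LL
L/III-1 aff II-1×II-2: Ll
L/III-2 un II-1×II-2: ll
⇒ L over [I-1,I-2,II-1,II-2,II-3,III-1,III-2]: 6 consistent
U/I-1 un ·: uu
U/I-2 un ·: uu
U/II-1 un I-1×I-2: uu
U/II-2 aff ·: Uu|UU
U/II-3 un I-1×I-2: uu
U/III-1 ? II-1×II-2: uu|Uu
U/III-2 aff II-1×II-2: Uu
⇒ U over [I-1,I-2,II-1,II-2,II-3,III-1,III-2]: 3 consistent

III-1 ∈ {Ll Uu, Ll uu}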